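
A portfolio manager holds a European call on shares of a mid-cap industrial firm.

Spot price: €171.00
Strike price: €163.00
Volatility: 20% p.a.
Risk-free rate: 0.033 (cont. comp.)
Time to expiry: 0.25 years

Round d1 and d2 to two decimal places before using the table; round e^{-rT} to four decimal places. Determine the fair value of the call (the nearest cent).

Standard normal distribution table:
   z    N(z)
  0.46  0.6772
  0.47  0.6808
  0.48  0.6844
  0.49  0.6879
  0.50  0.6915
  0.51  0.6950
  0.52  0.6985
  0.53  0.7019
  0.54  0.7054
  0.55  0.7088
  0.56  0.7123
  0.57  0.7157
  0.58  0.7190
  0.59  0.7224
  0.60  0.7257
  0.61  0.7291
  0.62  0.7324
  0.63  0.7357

σ√T = 0.2 × 0.5000 = 0.1000
d₁ = [ln(171/163) + (0.033 + 0.2²/2)·0.25] / 0.1000 = [0.0479 + 0.0133] / 0.1000 = 0.6116 → 0.61
d₂ = d₁ − σ√T = 0.6116 − 0.1000 = 0.5116 → 0.51
e^(−rT) = e^(−0.033·0.25) = 0.9918
C = 171·N(0.61) − 163·0.9918·N(0.51) = 171·0.7291 − 163·0.9918·0.6950 = 124.6761 − 112.3561 = 12.3200

€12.32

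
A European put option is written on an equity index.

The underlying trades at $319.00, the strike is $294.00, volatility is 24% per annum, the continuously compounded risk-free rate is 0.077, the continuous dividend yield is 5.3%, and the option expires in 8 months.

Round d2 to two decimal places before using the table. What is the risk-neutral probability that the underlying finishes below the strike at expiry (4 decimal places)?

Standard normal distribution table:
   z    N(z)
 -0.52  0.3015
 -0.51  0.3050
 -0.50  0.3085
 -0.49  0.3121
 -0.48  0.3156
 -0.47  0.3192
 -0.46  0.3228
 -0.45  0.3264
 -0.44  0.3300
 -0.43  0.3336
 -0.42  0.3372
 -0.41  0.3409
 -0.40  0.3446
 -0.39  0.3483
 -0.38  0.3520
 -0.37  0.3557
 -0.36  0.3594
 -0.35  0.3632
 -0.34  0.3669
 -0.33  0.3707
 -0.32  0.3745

0.3446

σ√T = 0.24 × 0.8165 = 0.1960
ln(S/K) + (r − q + σ²/2)T = ln(319/294) + (0.077 − 0.053 + 0.24²/2)·0.6667 = 0.0816 + 0.0352 = 0.1168
d₁ = 0.1168 / 0.1960 = 0.5961 → 0.60
d₂ = d₁ − σ√T = 0.5961 − 0.1960 = 0.4001 → 0.40
Risk-neutral Pr[S_T < K] = N(−d₂) = N(-0.40) = 0.3446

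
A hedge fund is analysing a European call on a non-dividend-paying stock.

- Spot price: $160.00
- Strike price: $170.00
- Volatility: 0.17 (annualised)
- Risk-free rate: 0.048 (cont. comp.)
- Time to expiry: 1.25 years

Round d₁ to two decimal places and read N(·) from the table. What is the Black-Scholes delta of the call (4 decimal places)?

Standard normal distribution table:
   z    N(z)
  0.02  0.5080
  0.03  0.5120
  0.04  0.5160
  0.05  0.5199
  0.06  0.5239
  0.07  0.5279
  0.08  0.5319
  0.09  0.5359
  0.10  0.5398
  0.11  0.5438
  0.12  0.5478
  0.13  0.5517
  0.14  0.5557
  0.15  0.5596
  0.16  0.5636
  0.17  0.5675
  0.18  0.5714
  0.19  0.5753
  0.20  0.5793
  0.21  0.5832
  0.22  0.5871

T = 1.25;  σ√T = 0.1901
d₁ = [ln(160/170) + (0.048 + 0.17²/2)·1.25] / 0.1901 = [-0.0606 + 0.0781] / 0.1901 = 0.0917 ≈ 0.09
N(d₁) = N(0.09) = 0.5359
Δ_call = N(d₁) = 0.5359

0.5359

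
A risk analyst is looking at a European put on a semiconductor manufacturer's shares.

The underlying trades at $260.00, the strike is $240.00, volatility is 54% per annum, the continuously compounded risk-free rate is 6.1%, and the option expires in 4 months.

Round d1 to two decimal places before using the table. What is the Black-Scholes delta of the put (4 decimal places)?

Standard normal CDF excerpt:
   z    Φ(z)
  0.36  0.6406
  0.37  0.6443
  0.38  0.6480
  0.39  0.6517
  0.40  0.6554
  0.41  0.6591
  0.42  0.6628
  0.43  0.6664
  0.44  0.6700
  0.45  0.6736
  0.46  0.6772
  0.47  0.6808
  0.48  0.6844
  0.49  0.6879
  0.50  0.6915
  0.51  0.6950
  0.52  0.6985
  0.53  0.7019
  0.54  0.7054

σ√T = 0.54 × 0.5774 = 0.3118
d₁ = [ln(260/240) + (0.061 + 0.54²/2)·0.3333] / 0.3118 = [0.0800 + 0.0689] / 0.3118 = 0.4778 → 0.48
N(d₁) = N(0.48) = 0.6844
Δ_put = N(d₁) − 1 = 0.6844 − 1 = -0.3156

-0.3156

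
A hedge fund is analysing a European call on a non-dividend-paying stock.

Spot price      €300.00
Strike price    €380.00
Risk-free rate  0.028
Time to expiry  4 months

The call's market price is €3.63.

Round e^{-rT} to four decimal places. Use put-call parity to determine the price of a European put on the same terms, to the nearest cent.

e^(−rT) = e^(−0.028·0.3333) = 0.9907
Put-call parity: C − P = S − K·e^(−rT) = 300 − 380·0.9907 = 300 − 376.4660 = -76.4660
P = C − (C − P) = 3.63 − (-76.4660) = 80.0960

€80.10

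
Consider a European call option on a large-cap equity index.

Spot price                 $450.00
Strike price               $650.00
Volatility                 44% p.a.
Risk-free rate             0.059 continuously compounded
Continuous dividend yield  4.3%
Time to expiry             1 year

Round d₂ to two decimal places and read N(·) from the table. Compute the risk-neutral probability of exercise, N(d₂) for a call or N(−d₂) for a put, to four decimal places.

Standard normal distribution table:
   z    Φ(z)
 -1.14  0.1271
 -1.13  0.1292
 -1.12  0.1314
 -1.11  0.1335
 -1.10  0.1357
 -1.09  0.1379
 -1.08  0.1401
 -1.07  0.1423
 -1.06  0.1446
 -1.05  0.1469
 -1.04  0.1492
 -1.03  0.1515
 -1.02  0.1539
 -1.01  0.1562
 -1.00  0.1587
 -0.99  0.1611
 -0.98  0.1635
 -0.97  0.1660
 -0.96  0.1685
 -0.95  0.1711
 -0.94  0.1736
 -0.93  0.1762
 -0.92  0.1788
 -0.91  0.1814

0.1539

σ√T = 0.44·√1 = 0.4400
d₁ = [ln(450/650) + (0.059 − 0.043 + 0.44²/2)·1] / 0.4400 = [-0.3677 + 0.1128] / 0.4400 = -0.5794 → -0.58
d₂ = d₁ − σ√T = -0.5794 − 0.4400 = -1.0194 → -1.02
Pr(exercise) under Q = N(d₂) = 0.1539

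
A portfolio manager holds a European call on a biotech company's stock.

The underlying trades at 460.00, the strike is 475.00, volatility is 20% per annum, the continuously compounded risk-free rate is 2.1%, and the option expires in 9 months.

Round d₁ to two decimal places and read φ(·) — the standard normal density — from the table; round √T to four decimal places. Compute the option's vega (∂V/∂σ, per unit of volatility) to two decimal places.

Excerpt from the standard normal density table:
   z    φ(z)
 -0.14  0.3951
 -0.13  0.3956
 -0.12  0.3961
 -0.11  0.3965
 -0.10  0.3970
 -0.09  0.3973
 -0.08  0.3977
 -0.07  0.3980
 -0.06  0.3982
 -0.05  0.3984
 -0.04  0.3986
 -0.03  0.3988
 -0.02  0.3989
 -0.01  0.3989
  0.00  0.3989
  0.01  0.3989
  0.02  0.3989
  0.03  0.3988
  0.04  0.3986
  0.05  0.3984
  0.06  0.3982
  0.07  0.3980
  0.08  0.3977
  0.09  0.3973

σ√T = 0.2·√0.75 = 0.1732
d₁ = [ln(460/475) + (0.021 + 0.2²/2)·0.75] / 0.1732 = [-0.0321 + 0.0308] / 0.1732 = -0.0077 which rounds to -0.01
√T = √0.75 = 0.8660
φ(d₁) = φ(-0.01) = 0.3989
vega = S·φ(d₁)·√T = 460·0.3989·0.8660 = 158.9058

158.91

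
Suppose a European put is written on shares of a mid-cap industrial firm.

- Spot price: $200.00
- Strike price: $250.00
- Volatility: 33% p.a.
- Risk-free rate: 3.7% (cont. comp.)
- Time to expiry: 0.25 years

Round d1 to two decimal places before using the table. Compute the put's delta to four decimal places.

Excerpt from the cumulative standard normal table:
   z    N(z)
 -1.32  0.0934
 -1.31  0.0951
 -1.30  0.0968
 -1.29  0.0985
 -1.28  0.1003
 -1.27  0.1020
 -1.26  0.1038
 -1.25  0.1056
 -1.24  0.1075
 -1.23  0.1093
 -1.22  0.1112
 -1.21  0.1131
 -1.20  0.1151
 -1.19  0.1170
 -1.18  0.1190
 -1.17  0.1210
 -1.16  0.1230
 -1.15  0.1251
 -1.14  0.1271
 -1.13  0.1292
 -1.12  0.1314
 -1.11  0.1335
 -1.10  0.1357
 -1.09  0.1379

-0.8869

T = 0.25;  σ√T = 0.1650
d₁ = [ln(200/250) + (0.037 + ½·0.33²)·0.25] / (σ√T) = (-0.2231 + 0.0229) / 0.1650 = -1.2138 → -1.21
N(d₁) = N(-1.21) = 0.1131
Δ_put = N(d₁) − 1 = 0.1131 − 1 = -0.8869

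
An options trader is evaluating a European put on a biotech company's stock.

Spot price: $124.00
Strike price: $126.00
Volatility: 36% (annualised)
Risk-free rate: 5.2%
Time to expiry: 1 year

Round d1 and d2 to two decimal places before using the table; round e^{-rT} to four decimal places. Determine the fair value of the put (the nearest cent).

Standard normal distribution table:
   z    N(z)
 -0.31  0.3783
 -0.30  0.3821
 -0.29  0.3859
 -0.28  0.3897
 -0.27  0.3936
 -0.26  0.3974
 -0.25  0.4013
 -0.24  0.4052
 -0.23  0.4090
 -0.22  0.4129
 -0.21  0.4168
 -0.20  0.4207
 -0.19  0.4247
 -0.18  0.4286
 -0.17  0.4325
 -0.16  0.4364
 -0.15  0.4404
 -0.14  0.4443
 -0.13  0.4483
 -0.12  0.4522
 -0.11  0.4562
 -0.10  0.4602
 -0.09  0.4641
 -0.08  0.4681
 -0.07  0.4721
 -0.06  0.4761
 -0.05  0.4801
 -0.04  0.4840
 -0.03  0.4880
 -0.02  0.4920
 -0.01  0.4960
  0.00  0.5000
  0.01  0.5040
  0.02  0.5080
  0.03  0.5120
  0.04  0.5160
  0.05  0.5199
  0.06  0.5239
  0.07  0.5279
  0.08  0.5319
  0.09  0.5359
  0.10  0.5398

σ√T = 0.36 × 1.0000 = 0.3600
d₁ = [ln(124/126) + (0.052 + 0.36²/2)·1] / 0.3600 = [-0.0160 + 0.1168] / 0.3600 = 0.2800 ⇒ 0.28
d₂ = d₁ − σ√T = 0.2800 − 0.3600 = -0.0800 ⇒ -0.08
e^(−rT) = e^(−0.052·1) = 0.9493
N(−d₂) = N(0.08) = 0.5319;  N(−d₁) = N(-0.28) = 0.3897
P = 126·0.9493·0.5319 − 124·0.3897 = 63.6215 − 48.3228 = 15.2987

$15.30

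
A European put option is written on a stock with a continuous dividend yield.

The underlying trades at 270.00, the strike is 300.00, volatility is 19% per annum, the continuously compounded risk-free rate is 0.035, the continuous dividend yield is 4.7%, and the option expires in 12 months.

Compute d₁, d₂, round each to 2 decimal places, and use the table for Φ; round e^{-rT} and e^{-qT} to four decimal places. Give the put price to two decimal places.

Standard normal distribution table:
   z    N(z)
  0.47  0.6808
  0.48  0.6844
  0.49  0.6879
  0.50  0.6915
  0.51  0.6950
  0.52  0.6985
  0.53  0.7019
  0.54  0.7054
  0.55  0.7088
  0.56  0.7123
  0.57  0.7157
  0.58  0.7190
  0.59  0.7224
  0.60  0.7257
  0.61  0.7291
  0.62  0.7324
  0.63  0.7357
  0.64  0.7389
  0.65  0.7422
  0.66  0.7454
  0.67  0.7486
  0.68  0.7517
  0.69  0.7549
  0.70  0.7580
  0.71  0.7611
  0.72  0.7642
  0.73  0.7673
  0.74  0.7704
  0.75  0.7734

40.54

T = 1;  σ√T = 0.1900
d₁ = [ln(270/300) + (0.035 − 0.047 + 0.19²/2)·1] / 0.1900 = [-0.1054 + 0.0061] / 0.1900 = -0.5227 → -0.52
d₂ = d₁ − σ√T = -0.5227 − 0.1900 = -0.7127 → -0.71
e^(−qT) = e^(−0.047·1) = 0.9541;  e^(−rT) = e^(−0.035·1) = 0.9656
N(−d₂) = N(0.71) = 0.7611;  N(−d₁) = N(0.52) = 0.6985
P = 300·0.9656·0.7611 − 270·0.9541·0.6985 = 220.4754 − 179.9385 = 40.5370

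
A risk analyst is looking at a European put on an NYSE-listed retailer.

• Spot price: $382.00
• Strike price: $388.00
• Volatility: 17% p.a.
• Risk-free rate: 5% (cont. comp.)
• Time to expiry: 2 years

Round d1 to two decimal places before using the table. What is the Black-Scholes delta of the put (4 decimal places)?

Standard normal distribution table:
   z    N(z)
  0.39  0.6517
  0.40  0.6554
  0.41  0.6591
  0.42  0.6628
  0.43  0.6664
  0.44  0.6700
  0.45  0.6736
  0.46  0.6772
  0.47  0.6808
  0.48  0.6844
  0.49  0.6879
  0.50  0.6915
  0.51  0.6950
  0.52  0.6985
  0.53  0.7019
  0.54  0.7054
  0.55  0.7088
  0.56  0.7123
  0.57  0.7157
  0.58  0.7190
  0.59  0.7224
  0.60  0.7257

T = 2;  σ√T = 0.2404
d₁ = [ln(382/388) + (0.05 + ½·0.17²)·2] / (σ√T) = (-0.0156 + 0.1289) / 0.2404 = 0.4713 → 0.47
N(d₁) = N(0.47) = 0.6808
Δ_put = N(d₁) − 1 = 0.6808 − 1 = -0.3192

-0.3192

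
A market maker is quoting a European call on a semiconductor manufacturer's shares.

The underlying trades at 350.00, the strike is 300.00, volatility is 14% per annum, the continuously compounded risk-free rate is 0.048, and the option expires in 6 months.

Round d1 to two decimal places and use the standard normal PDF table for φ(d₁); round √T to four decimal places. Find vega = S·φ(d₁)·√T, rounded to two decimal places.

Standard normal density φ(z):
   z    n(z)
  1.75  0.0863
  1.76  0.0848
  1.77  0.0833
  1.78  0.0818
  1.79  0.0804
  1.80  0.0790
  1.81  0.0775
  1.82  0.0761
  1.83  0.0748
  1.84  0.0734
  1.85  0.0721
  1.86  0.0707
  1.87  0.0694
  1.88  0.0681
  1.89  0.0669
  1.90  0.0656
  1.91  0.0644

17.84

σ√T = 0.14·√0.5 = 0.0990
d₁ = [ln(350/300) + (0.048 + 0.14²/2)·0.5] / 0.0990 = [0.1542 + 0.0289] / 0.0990 = 1.8491 → 1.85
√T = √0.5 = 0.7071
φ(d₁) = φ(1.85) = 0.0721
vega = S·φ(d₁)·√T = 350·0.0721·0.7071 = 17.8437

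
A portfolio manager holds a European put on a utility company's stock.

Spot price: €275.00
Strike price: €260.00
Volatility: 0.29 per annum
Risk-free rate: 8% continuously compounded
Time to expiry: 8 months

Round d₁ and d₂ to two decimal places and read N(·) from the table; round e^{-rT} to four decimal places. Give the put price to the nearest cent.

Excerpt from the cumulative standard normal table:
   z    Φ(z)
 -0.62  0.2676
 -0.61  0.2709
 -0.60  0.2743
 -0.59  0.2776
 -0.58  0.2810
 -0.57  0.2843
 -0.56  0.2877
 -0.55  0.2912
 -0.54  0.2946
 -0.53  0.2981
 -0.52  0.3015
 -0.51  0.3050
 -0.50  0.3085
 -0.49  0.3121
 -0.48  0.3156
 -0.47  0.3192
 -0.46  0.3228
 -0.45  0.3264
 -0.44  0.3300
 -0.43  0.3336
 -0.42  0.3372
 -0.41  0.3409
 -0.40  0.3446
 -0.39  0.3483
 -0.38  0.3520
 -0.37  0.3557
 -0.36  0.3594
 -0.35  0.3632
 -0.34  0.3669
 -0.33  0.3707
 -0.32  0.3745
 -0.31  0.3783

T = 0.6667;  σ√T = 0.2368
d₁ = [ln(275/260) + (0.08 + ½·0.29²)·0.6667] / (σ√T) = (0.0561 + 0.0814) / 0.2368 = 0.5805 which rounds to 0.58
d₂ = 0.5805 − 0.2368 = 0.3437 which rounds to 0.34
e^(−rT) = e^(−0.08·0.6667) = 0.9481
P = 260·0.9481·N(-0.34) − 275·N(-0.58) = 260·0.9481·0.3669 − 275·0.2810 = 90.4431 − 77.2750 = 13.1681

€13.17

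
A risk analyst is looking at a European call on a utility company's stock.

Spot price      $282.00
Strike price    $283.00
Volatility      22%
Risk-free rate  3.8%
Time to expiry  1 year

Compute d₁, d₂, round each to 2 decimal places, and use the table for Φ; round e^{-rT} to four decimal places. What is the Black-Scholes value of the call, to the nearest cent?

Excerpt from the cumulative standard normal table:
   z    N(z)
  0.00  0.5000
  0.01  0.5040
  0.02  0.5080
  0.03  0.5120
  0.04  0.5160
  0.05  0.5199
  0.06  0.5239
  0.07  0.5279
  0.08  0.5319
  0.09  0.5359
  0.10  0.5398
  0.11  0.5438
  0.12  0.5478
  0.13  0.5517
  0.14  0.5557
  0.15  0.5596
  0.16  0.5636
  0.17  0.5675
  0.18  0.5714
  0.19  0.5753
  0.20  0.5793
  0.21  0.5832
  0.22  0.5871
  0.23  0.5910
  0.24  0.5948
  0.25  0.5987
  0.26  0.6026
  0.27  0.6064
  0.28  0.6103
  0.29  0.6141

$29.36

T = 1;  σ√T = 0.2200
ln(S/K) + (r + σ²/2)T = ln(282/283) + (0.038 + 0.22²/2)·1 = -0.0035 + 0.0622 = 0.0587
d₁ = 0.0587 / 0.2200 = 0.2666 which rounds to 0.27
d₂ = d₁ − σ√T = 0.2666 − 0.2200 = 0.0466 which rounds to 0.05
exp(−rT) = exp(−0.038·1) = 0.9627
C = 282·N(0.27) − 283·0.9627·N(0.05) = 282·0.6064 − 283·0.9627·0.5199 = 171.0048 − 141.6437 = 29.3611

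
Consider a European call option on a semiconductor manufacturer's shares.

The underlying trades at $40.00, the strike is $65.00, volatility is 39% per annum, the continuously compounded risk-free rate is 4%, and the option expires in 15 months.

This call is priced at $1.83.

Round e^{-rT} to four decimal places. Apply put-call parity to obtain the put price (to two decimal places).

$23.66

exp(−rT) = exp(−0.04·1.25) = 0.9512
Put-call parity: C − P = S − K·e^(−rT) = 40 − 65·0.9512 = 40 − 61.8280 = -21.8280
P = C − (C − P) = 1.83 − (-21.8280) = 23.6580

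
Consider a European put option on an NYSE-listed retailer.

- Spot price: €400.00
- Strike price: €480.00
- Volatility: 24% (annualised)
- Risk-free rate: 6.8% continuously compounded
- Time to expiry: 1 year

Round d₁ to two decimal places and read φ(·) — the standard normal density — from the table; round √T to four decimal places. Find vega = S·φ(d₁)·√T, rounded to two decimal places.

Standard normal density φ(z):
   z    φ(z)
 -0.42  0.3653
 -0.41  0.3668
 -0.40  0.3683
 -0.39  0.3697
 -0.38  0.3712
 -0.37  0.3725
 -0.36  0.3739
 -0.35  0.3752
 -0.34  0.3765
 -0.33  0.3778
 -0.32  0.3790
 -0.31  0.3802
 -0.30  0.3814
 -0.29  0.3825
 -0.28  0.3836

149.56

σ√T = 0.24·√1 = 0.2400
d₁ = [ln(400/480) + (0.068 + 0.24²/2)·1] / 0.2400 = [-0.1823 + 0.0968] / 0.2400 = -0.3563 ≈ -0.36
√T = √1 = 1.0000
φ(d₁) = φ(-0.36) = 0.3739
vega = S·φ(d₁)·√T = 400·0.3739·1.0000 = 149.5600
(Call and put vega coincide under Black-Scholes.)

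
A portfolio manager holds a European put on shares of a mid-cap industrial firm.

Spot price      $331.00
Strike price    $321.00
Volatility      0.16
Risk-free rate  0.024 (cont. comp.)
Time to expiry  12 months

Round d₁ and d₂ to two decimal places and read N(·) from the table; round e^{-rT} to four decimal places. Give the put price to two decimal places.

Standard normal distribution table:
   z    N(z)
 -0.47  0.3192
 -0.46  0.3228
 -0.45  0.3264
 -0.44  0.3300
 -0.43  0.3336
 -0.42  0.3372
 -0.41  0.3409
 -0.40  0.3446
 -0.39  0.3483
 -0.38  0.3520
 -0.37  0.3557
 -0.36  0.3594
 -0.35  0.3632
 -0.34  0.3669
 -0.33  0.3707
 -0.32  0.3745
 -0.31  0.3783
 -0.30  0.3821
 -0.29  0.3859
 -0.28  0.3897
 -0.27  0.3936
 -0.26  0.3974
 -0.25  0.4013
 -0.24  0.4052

$12.93

σ√T = 0.16·√1 = 0.1600
d₁ = [ln(331/321) + (0.024 + 0.16²/2)·1] / 0.1600 = [0.0307 + 0.0368] / 0.1600 = 0.4217 ⇒ 0.42
d₂ = d₁ − σ√T = 0.4217 − 0.1600 = 0.2617 ⇒ 0.26
e^(−rT) = e^(−0.024·1) = 0.9763
N(−d₂) = N(-0.26) = 0.3974;  N(−d₁) = N(-0.42) = 0.3372
P = 321·0.9763·0.3974 − 331·0.3372 = 124.5421 − 111.6132 = 12.9289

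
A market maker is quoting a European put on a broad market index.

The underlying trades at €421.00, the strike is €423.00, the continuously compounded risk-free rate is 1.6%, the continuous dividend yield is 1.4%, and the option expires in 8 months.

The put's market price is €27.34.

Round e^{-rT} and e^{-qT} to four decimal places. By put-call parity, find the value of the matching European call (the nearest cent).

exp(−qT) = exp(−0.014·0.6667) = 0.9907;  exp(−rT) = exp(−0.016·0.6667) = 0.9894
Put-call parity: C − P = S·e^(−qT) − K·e^(−rT) = 421·0.9907 − 423·0.9894 = 417.0847 − 418.5162 = -1.4315
C = P + (C − P) = 27.34 + (-1.4315) = 25.9085

€25.91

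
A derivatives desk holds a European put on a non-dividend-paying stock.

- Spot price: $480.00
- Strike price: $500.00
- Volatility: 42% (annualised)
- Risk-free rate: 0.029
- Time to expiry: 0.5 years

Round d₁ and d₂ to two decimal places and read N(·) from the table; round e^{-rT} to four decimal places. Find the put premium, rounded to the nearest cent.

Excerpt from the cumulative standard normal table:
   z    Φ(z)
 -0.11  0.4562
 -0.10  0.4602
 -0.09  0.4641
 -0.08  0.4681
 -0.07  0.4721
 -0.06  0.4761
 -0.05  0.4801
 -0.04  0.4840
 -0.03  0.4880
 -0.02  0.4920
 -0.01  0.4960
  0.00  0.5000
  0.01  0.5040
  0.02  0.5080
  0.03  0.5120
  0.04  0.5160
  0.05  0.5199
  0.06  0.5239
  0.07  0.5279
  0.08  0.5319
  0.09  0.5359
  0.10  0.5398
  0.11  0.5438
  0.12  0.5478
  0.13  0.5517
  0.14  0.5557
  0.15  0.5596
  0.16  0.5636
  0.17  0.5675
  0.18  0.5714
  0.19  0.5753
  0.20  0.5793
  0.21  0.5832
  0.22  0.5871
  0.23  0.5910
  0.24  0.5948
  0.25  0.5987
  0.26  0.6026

σ√T = 0.42 × 0.7071 = 0.2970
d₁ = [ln(480/500) + (0.029 + 0.42²/2)·0.5] / 0.2970 = [-0.0408 + 0.0586] / 0.2970 = 0.0599 which rounds to 0.06
d₂ = d₁ − σ√T = 0.0599 − 0.2970 = -0.2371 which rounds to -0.24
exp(−rT) = exp(−0.029·0.5) = 0.9856
P = 500·0.9856·N(0.24) − 480·N(-0.06) = 500·0.9856·0.5948 − 480·0.4761 = 293.1174 − 228.5280 = 64.5894

$64.59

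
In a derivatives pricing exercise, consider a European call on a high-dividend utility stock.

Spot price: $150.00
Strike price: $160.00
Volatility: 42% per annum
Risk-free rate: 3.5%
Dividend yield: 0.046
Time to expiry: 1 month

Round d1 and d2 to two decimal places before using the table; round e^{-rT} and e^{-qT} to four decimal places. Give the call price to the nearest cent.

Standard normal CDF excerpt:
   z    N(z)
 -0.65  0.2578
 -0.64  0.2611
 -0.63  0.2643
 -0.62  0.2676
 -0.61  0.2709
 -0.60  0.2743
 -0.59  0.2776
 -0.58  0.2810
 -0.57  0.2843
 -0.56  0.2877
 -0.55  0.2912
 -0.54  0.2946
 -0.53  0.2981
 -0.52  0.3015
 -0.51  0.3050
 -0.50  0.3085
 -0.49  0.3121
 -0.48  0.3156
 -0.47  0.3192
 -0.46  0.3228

$3.40

T = 0.08333;  σ√T = 0.1212
d₁ = [ln(150/160) + (0.035 − 0.046 + ½·0.42²)·0.08333] / (σ√T) = (-0.0645 + 0.0064) / 0.1212 = -0.4792 which rounds to -0.48
d₂ = -0.4792 − 0.1212 = -0.6005 which rounds to -0.60
exp(−qT) = exp(−0.046·0.08333) = 0.9962;  exp(−rT) = exp(−0.035·0.08333) = 0.9971
C = 150·0.9962·N(-0.48) − 160·0.9971·N(-0.60) = 150·0.9962·0.3156 − 160·0.9971·0.2743 = 47.1601 − 43.7607 = 3.3994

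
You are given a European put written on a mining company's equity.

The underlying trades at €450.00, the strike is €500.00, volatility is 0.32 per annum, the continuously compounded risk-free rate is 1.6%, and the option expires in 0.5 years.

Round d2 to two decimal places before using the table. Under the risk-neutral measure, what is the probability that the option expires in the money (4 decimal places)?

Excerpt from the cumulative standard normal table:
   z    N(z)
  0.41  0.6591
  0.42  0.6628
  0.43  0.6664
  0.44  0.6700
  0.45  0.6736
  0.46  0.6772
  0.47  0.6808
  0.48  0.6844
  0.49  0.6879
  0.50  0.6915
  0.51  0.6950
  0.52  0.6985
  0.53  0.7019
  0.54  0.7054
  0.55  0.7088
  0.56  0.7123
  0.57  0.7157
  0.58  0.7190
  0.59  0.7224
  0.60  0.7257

T = 0.5;  σ√T = 0.2263
ln(S/K) + (r + σ²/2)T = ln(450/500) + (0.016 + 0.32²/2)·0.5 = -0.1054 + 0.0336 = -0.0718
d₁ = -0.0718 / 0.2263 = -0.3171 ⇒ -0.32
d₂ = d₁ − σ√T = -0.3171 − 0.2263 = -0.5434 ⇒ -0.54
Pr(exercise) under Q = N(−d₂) = N(0.54) = 0.7054

0.7054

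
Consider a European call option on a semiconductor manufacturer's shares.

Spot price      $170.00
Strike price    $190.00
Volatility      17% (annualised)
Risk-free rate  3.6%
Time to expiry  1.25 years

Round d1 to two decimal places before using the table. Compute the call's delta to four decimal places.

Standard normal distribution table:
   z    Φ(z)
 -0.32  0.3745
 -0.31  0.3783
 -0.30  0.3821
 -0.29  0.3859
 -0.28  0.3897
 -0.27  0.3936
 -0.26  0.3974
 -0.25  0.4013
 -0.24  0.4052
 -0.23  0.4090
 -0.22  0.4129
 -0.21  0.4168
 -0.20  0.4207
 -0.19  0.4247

σ√T = 0.17 × 1.1180 = 0.1901
ln(S/K) + (r + σ²/2)T = ln(170/190) + (0.036 + 0.17²/2)·1.25 = -0.1112 + 0.0631 = -0.0482
d₁ = -0.0482 / 0.1901 = -0.2534 ≈ -0.25
N(d₁) = N(-0.25) = 0.4013
Δ_call = N(d₁) = 0.4013

0.4013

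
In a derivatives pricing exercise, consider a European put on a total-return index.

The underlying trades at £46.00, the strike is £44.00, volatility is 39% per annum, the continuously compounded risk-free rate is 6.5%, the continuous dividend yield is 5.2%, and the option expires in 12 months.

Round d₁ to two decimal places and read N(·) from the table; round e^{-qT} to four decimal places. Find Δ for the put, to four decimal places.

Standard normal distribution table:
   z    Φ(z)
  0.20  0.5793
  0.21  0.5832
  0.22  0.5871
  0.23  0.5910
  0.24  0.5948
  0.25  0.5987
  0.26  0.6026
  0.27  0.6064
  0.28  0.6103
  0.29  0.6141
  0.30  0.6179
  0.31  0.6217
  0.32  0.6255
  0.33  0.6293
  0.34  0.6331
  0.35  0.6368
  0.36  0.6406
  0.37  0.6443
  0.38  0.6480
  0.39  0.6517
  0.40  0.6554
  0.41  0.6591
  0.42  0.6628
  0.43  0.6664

-0.3483

σ√T = 0.39·√1 = 0.3900
d₁ = [ln(46/44) + (0.065 − 0.052 + 0.39²/2)·1] / 0.3900 = [0.0445 + 0.0891] / 0.3900 = 0.3423 which rounds to 0.34
N(d₁) = N(0.34) = 0.6331
Δ_put = exp(−qT)·(N(d₁) − 1) = 0.9493·(0.6331 − 1) = -0.3483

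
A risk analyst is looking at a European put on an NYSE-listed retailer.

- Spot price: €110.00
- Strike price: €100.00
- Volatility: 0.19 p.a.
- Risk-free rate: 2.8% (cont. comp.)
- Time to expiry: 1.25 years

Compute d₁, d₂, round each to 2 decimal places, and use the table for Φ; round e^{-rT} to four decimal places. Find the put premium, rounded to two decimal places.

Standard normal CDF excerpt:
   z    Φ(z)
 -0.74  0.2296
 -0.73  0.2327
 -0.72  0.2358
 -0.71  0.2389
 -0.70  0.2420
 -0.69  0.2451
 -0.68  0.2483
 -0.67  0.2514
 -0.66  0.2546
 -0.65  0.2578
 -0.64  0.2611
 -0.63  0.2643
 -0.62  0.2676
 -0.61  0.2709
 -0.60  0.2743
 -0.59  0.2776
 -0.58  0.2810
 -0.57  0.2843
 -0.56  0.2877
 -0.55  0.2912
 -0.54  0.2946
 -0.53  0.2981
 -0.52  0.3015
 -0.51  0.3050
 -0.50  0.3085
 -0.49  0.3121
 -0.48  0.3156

€3.51

T = 1.25;  σ√T = 0.2124
d₁ = [ln(110/100) + (0.028 + 0.19²/2)·1.25] / 0.2124 = [0.0953 + 0.0576] / 0.2124 = 0.7196 ⇒ 0.72
d₂ = d₁ − σ√T = 0.7196 − 0.2124 = 0.5072 ⇒ 0.51
exp(−rT) = exp(−0.028·1.25) = 0.9656
N(−d₂) = N(-0.51) = 0.3050;  N(−d₁) = N(-0.72) = 0.2358
P = 100·0.9656·0.3050 − 110·0.2358 = 29.4508 − 25.9380 = 3.5128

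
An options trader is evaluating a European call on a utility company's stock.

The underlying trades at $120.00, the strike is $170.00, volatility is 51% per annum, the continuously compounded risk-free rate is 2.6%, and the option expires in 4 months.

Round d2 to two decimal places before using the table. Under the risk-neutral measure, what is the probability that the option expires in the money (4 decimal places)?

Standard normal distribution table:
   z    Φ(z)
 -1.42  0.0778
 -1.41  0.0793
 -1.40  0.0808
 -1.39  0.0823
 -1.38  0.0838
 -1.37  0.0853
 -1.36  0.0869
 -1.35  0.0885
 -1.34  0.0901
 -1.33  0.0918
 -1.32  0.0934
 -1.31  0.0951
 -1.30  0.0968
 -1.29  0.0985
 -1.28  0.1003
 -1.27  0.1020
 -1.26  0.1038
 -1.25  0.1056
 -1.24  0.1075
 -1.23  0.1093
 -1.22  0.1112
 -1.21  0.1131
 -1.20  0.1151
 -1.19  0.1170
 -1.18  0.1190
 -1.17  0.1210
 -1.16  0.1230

0.0968

σ√T = 0.51 × 0.5774 = 0.2944
d₁ = [ln(120/170) + (0.026 + 0.51²/2)·0.3333] / 0.2944 = [-0.3483 + 0.0520] / 0.2944 = -1.0063 ⇒ -1.01
d₂ = d₁ − σ√T = -1.0063 − 0.2944 = -1.3007 ⇒ -1.30
Risk-neutral Pr[S_T > K] = N(d₂) = N(-1.30) = 0.0968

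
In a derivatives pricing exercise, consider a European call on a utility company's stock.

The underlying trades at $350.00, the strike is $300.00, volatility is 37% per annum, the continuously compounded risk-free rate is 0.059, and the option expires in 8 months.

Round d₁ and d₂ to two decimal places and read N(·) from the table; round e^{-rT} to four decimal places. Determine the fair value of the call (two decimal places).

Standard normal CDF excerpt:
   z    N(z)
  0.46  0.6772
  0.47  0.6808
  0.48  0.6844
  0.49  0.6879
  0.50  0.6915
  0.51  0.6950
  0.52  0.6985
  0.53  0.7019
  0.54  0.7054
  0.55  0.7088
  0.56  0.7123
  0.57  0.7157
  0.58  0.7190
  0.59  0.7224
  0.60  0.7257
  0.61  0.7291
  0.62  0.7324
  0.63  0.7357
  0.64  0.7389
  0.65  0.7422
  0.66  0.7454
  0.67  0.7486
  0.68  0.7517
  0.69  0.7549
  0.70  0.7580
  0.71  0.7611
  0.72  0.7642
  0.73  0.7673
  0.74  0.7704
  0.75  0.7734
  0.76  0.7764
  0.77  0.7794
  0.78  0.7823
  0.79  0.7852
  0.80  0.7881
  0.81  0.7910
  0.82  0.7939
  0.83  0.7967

σ√T = 0.37 × 0.8165 = 0.3021
d₁ = [ln(350/300) + (0.059 + 0.37²/2)·0.6667] / 0.3021 = [0.1542 + 0.0850] / 0.3021 = 0.7915 → 0.79
d₂ = d₁ − σ√T = 0.7915 − 0.3021 = 0.4894 → 0.49
exp(−rT) = exp(−0.059·0.6667) = 0.9614
N(d₁) = N(0.79) = 0.7852;  N(d₂) = N(0.49) = 0.6879
C = 350·0.7852 − 300·0.9614·0.6879 = 274.8200 − 198.4041 = 76.4159

$76.42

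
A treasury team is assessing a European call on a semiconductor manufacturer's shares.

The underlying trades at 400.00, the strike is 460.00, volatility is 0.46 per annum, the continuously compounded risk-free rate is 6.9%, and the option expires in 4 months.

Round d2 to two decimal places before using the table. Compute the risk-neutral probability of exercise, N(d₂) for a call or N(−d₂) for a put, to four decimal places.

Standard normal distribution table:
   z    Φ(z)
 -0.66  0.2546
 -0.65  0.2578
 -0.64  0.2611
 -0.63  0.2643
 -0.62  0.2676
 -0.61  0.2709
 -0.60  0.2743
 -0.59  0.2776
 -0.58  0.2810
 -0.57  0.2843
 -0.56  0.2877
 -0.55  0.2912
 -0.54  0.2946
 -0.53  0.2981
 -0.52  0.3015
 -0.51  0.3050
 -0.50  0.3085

0.2843

σ√T = 0.46·√0.3333 = 0.2656
d₁ = [ln(400/460) + (0.069 + ½·0.46²)·0.3333] / (σ√T) = (-0.1398 + 0.0583) / 0.2656 = -0.3069 ≈ -0.31
d₂ = -0.3069 − 0.2656 = -0.5724 ≈ -0.57
Pr(exercise) under Q = N(d₂) = 0.2843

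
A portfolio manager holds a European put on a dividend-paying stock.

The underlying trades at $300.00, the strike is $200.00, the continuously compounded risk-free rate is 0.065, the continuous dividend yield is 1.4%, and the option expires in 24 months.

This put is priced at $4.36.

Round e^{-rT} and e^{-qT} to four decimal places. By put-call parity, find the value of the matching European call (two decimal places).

$120.46

e^(−qT) = e^(−0.014·2) = 0.9724;  e^(−rT) = e^(−0.065·2) = 0.8781
Put-call parity: C − P = S·e^(−qT) − K·e^(−rT) = 300·0.9724 − 200·0.8781 = 291.7200 − 175.6200 = 116.1000
C = P + (C − P) = 4.36 + (116.1000) = 120.4600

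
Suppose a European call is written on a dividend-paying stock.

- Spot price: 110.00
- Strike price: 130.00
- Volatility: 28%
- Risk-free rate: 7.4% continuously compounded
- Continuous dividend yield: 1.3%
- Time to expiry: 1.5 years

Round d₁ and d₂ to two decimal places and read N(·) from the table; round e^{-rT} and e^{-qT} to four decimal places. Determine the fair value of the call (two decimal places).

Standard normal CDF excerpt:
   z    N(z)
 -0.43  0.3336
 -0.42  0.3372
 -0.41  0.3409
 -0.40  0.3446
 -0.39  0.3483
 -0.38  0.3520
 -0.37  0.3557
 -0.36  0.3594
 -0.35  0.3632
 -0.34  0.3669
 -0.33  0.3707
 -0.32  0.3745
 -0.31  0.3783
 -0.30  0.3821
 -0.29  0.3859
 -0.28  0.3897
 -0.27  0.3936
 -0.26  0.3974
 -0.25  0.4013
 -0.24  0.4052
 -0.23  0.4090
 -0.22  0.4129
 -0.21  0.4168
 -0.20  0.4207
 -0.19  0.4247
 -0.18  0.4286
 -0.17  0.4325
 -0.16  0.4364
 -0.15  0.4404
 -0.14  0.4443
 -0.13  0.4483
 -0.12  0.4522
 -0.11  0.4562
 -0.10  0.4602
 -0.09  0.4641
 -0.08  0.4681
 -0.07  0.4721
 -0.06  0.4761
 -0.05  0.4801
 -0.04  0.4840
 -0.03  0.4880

σ√T = 0.28 × 1.2247 = 0.3429
d₁ = [ln(110/130) + (0.074 − 0.013 + ½·0.28²)·1.5] / (σ√T) = (-0.1671 + 0.1503) / 0.3429 = -0.0489 ≈ -0.05
d₂ = -0.0489 − 0.3429 = -0.3918 ≈ -0.39
e^(−qT) = e^(−0.013·1.5) = 0.9807;  e^(−rT) = e^(−0.074·1.5) = 0.8949
N(d₁) = N(-0.05) = 0.4801;  N(d₂) = N(-0.39) = 0.3483
C = 110·0.9807·0.4801 − 130·0.8949·0.3483 = 51.7917 − 40.5202 = 11.2716

11.27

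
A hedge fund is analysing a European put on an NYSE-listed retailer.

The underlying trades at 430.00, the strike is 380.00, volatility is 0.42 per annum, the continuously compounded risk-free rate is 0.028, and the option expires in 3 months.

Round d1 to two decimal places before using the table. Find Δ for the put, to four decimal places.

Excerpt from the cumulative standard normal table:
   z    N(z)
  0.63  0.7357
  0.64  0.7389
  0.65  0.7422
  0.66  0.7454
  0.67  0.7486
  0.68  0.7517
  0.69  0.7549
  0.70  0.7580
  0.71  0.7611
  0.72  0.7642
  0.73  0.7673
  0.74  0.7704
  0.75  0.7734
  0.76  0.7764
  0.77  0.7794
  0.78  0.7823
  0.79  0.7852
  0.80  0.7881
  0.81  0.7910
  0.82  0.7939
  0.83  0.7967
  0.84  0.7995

σ√T = 0.42·√0.25 = 0.2100
ln(S/K) + (r + σ²/2)T = ln(430/380) + (0.028 + 0.42²/2)·0.25 = 0.1236 + 0.0290 = 0.1527
d₁ = 0.1527 / 0.2100 = 0.7270 ≈ 0.73
N(d₁) = N(0.73) = 0.7673
Δ_put = N(d₁) − 1 = 0.7673 − 1 = -0.2327

-0.2327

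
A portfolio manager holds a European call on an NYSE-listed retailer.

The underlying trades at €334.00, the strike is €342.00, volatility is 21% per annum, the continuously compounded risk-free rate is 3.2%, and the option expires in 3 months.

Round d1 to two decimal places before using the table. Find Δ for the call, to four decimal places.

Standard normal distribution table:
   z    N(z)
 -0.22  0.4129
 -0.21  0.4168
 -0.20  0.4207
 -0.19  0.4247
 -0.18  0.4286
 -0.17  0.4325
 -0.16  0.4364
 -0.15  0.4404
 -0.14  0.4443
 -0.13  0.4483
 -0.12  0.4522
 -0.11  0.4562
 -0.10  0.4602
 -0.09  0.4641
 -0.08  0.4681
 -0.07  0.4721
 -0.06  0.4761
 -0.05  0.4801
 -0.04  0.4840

0.4602

σ√T = 0.21·√0.25 = 0.1050
ln(S/K) + (r + σ²/2)T = ln(334/342) + (0.032 + 0.21²/2)·0.25 = -0.0237 + 0.0135 = -0.0102
d₁ = -0.0102 / 0.1050 = -0.0967 ≈ -0.10
N(d₁) = N(-0.10) = 0.4602
Δ_call = N(d₁) = 0.4602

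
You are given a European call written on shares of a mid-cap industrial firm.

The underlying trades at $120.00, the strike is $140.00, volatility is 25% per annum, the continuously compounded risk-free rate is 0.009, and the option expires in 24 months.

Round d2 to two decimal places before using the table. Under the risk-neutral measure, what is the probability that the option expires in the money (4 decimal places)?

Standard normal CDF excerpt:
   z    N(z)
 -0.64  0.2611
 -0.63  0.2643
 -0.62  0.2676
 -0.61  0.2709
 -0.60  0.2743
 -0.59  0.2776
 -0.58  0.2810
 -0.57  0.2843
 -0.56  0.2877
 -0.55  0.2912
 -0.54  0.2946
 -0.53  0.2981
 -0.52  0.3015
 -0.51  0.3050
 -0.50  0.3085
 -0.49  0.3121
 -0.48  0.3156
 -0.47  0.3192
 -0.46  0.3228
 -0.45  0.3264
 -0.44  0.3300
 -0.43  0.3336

0.2877

σ√T = 0.25 × 1.4142 = 0.3536
d₁ = [ln(120/140) + (0.009 + ½·0.25²)·2] / (σ√T) = (-0.1542 + 0.0805) / 0.3536 = -0.2083 ⇒ -0.21
d₂ = -0.2083 − 0.3536 = -0.5619 ⇒ -0.56
Pr(exercise) under Q = N(d₂) = 0.2877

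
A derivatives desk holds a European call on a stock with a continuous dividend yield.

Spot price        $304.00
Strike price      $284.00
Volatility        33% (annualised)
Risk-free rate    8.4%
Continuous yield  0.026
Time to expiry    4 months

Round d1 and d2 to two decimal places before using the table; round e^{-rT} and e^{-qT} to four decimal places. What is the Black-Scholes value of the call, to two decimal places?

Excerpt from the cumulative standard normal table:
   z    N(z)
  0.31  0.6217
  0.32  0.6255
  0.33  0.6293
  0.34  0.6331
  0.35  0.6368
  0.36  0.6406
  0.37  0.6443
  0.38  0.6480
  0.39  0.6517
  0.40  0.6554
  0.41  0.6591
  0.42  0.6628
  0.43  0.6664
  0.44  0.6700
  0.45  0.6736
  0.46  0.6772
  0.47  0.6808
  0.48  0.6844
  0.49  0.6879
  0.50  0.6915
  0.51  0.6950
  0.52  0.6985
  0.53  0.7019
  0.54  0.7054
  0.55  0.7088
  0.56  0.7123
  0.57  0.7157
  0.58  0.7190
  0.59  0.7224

$36.71

σ√T = 0.33·√0.3333 = 0.1905
d₁ = [ln(304/284) + (0.084 − 0.026 + 0.33²/2)·0.3333] / 0.1905 = [0.0681 + 0.0375] / 0.1905 = 0.5539 ⇒ 0.55
d₂ = d₁ − σ√T = 0.5539 − 0.1905 = 0.3634 ⇒ 0.36
e^(−qT) = e^(−0.026·0.3333) = 0.9914;  e^(−rT) = e^(−0.084·0.3333) = 0.9724
N(d₁) = N(0.55) = 0.7088;  N(d₂) = N(0.36) = 0.6406
C = 304·0.9914·0.7088 − 284·0.9724·0.6406 = 213.6221 − 176.9091 = 36.7130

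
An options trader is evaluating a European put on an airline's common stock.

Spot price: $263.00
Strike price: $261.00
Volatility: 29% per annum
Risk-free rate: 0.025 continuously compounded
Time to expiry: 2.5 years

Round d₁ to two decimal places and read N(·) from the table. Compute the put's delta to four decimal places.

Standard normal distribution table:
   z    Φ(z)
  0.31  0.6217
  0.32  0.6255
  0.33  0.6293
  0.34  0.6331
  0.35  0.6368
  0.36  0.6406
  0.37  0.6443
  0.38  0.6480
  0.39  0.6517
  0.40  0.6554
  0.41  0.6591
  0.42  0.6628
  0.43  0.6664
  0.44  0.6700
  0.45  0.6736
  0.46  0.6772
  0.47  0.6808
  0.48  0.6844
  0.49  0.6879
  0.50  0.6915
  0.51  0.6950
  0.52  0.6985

σ√T = 0.29 × 1.5811 = 0.4585
d₁ = [ln(263/261) + (0.025 + 0.29²/2)·2.5] / 0.4585 = [0.0076 + 0.1676] / 0.4585 = 0.3822 ≈ 0.38
N(d₁) = N(0.38) = 0.6480
Δ_put = N(d₁) − 1 = 0.6480 − 1 = -0.3520

-0.3520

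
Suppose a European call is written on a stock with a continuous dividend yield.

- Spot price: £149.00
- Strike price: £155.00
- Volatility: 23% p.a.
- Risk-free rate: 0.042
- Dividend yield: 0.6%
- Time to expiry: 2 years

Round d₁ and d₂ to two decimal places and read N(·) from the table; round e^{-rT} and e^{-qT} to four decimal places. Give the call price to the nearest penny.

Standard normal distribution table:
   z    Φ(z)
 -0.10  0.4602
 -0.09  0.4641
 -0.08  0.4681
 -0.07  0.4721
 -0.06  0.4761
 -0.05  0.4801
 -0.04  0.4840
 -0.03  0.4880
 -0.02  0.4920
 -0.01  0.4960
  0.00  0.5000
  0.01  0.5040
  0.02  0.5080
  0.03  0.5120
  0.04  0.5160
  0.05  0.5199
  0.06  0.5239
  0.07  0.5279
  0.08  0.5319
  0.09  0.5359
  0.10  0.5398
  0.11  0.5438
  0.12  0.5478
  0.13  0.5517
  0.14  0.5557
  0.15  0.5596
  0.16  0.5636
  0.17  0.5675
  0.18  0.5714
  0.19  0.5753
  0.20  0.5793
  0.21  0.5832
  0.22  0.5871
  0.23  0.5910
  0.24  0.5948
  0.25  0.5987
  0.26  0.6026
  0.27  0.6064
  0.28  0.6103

£20.87

T = 2;  σ√T = 0.3253
ln(S/K) + (r − q + σ²/2)T = ln(149/155) + (0.042 − 0.006 + 0.23²/2)·2 = -0.0395 + 0.1249 = 0.0854
d₁ = 0.0854 / 0.3253 = 0.2626 ≈ 0.26
d₂ = d₁ − σ√T = 0.2626 − 0.3253 = -0.0627 ≈ -0.06
exp(−qT) = exp(−0.006·2) = 0.9881;  exp(−rT) = exp(−0.042·2) = 0.9194
N(d₁) = N(0.26) = 0.6026;  N(d₂) = N(-0.06) = 0.4761
C = 149·0.9881·0.6026 − 155·0.9194·0.4761 = 88.7189 − 67.8476 = 20.8713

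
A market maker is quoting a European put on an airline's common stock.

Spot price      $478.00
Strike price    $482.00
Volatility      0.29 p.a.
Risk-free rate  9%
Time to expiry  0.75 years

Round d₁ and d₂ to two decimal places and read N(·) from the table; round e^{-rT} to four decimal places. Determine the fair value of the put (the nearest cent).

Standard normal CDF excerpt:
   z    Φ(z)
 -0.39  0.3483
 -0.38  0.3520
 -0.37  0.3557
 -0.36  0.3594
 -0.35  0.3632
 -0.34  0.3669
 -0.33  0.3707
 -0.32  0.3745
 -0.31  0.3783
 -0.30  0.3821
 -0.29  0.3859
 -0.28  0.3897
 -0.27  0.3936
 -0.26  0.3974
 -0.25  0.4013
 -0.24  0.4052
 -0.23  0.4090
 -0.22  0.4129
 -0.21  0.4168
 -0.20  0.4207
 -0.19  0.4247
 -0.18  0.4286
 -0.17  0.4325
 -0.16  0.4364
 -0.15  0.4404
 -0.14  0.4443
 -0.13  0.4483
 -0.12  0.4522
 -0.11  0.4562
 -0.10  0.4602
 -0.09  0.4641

$33.74

T = 0.75;  σ√T = 0.2511
ln(S/K) + (r + σ²/2)T = ln(478/482) + (0.09 + 0.29²/2)·0.75 = -0.0083 + 0.0990 = 0.0907
d₁ = 0.0907 / 0.2511 = 0.3612 ⇒ 0.36
d₂ = d₁ − σ√T = 0.3612 − 0.2511 = 0.1100 ⇒ 0.11
exp(−rT) = exp(−0.09·0.75) = 0.9347
P = 482·0.9347·N(-0.11) − 478·N(-0.36) = 482·0.9347·0.4562 − 478·0.3594 = 205.5297 − 171.7932 = 33.7365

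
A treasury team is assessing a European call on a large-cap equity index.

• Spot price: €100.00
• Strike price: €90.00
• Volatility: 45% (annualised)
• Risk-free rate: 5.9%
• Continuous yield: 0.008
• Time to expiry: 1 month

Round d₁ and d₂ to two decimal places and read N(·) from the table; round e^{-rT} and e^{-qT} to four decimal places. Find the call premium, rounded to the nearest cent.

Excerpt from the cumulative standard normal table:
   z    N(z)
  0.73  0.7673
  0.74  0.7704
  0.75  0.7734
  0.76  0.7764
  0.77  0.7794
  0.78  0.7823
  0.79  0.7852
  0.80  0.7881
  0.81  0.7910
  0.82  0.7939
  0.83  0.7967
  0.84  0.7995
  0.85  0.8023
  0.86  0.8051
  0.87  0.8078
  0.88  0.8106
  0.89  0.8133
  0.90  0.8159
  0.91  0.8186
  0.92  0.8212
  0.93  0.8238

€11.74

σ√T = 0.45·√0.08333 = 0.1299
d₁ = [ln(100/90) + (0.059 − 0.008 + 0.45²/2)·0.08333] / 0.1299 = [0.1054 + 0.0127] / 0.1299 = 0.9087 which rounds to 0.91
d₂ = d₁ − σ√T = 0.9087 − 0.1299 = 0.7788 which rounds to 0.78
exp(−qT) = exp(−0.008·0.08333) = 0.9993;  exp(−rT) = exp(−0.059·0.08333) = 0.9951
C = 100·0.9993·N(0.91) − 90·0.9951·N(0.78) = 100·0.9993·0.8186 − 90·0.9951·0.7823 = 81.8027 − 70.0620 = 11.7407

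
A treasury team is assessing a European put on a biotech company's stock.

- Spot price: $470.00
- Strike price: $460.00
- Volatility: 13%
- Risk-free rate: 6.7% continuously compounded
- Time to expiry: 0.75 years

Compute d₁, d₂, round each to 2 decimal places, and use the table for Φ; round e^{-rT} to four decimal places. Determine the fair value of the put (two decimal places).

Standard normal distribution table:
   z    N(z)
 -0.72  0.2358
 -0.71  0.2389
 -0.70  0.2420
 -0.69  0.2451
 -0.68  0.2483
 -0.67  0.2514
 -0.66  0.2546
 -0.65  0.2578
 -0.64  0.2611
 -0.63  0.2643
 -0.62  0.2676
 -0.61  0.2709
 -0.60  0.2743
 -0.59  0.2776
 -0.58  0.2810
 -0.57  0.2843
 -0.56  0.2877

$7.73

σ√T = 0.13 × 0.8660 = 0.1126
ln(S/K) + (r + σ²/2)T = ln(470/460) + (0.067 + 0.13²/2)·0.75 = 0.0215 + 0.0566 = 0.0781
d₁ = 0.0781 / 0.1126 = 0.6937 which rounds to 0.69
d₂ = d₁ − σ√T = 0.6937 − 0.1126 = 0.5811 which rounds to 0.58
e^(−rT) = e^(−0.067·0.75) = 0.9510
N(−d₂) = N(-0.58) = 0.2810;  N(−d₁) = N(-0.69) = 0.2451
P = 460·0.9510·0.2810 − 470·0.2451 = 122.9263 − 115.1970 = 7.7293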